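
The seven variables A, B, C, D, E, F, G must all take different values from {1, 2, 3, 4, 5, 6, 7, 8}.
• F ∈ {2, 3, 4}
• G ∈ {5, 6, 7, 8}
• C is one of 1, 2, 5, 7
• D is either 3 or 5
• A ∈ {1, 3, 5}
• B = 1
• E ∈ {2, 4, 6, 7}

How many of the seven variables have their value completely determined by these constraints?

B has just one choice, so B = 1. Eliminate 1 elsewhere: A, C.
A and D between them cover only {3, 5} — a naked pair. Remove those values from C, F, G.
Determined: B=1. The other variables each still have more than one consistent value. That makes 1.

1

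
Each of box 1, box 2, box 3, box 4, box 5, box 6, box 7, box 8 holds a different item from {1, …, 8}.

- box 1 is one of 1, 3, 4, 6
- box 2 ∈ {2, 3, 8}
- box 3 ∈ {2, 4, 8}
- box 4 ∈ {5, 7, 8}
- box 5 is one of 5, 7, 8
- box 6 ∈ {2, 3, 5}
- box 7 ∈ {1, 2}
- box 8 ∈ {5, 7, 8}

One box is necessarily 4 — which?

The 8 variables draw from only 8 values {1, 2, 3, 4, 5, 6, 7, 8}, so each is used; only box 1 can be 6, hence box 1 = 6.
The 7 still-open variables draw from only 7 values {1, 2, 3, 4, 5, 7, 8}, so each is used; only box 7 can be 1, hence box 7 = 1.
The 6 still-open variables together cover exactly {2, 3, 4, 5, 7, 8} — 6 values for 6 variables — and 4 appears only in box 3's list, so box 3 = 4.

box 3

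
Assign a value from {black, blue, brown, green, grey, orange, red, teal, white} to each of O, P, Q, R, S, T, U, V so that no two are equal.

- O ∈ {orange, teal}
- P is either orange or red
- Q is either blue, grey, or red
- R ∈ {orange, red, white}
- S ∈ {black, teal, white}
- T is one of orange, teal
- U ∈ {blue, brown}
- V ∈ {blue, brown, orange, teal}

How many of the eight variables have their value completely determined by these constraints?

4

Among the 8 variables, black fits only S (and all 8 values in {black, blue, brown, grey, orange, red, teal, white} must be used), so S = black.
The 7 still-open variables draw from only 7 values {blue, brown, grey, orange, red, teal, white}, so each is used; only Q can be grey, hence Q = grey.
The 6 still-open variables draw from only 6 values {blue, brown, orange, red, teal, white}, so each is used; only R can be white, hence R = white.
The 5 still-open variables draw from only 5 values {blue, brown, orange, red, teal}, so each is used; only P can be red, hence P = red.
The 2 variables O and T are confined to {orange, teal}, which locks those values in; drop them from V.
Determined: P=red, Q=grey, R=white, S=black. The other variables each still have more than one consistent value. That makes 4.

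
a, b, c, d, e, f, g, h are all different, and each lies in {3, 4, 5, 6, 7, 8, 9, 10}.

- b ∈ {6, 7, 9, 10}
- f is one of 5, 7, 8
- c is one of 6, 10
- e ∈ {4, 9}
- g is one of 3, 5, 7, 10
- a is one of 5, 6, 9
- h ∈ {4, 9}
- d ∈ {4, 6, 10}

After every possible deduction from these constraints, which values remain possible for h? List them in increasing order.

4, 9

Among the 8 variables, 3 fits only g (and all 8 values in {3, 4, 5, 6, 7, 8, 9, 10} must be used), so g = 3.
The 7 still-open variables draw from only 7 values {4, 5, 6, 7, 8, 9, 10}, so each is used; only f can be 8, hence f = 8.
Among the 6 still-open variables, 5 fits only a (and all 6 values in {4, 5, 6, 7, 9, 10} must be used), so a = 5.
The 5 still-open variables draw from only 5 values {4, 6, 7, 9, 10}, so each is used; only b can be 7, hence b = 7.
e and h between them cover only {4, 9} — a naked pair. Remove those values from d.
No further eliminations apply; h can still be any of 4, 9.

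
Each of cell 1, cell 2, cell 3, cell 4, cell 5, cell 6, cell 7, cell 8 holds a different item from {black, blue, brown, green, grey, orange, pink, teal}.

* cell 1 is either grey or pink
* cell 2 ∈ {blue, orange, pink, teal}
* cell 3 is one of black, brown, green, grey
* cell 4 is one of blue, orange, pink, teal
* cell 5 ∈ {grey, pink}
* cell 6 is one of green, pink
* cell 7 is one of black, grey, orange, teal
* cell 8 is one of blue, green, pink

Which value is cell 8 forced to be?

blue

Among the 8 variables, brown fits only cell 3 (and all 8 values in {black, blue, brown, green, grey, orange, pink, teal} must be used), so cell 3 = brown.
Among the 7 still-open variables, black fits only cell 7 (and all 7 values in {black, blue, green, grey, orange, pink, teal} must be used), so cell 7 = black.
cell 1 and cell 5 between them cover only {grey, pink} — a naked pair. Remove those values from cell 2, cell 4, cell 6, cell 8.
cell 6's domain is down to {green}, so cell 6 = green. Eliminate green elsewhere: cell 8.
So cell 8 = blue.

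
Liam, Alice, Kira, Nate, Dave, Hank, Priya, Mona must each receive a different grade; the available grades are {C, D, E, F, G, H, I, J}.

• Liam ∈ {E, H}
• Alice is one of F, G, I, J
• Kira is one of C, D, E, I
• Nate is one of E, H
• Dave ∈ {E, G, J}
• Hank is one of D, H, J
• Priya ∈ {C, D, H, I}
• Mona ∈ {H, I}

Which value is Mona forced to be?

I

Among the 8 variables, F fits only Alice (and all 8 values in {C, D, E, F, G, H, I, J} must be used), so Alice = F.
The 7 still-open variables draw from only 7 values {C, D, E, G, H, I, J}, so each is used; only Dave can be G, hence Dave = G.
The 6 still-open variables together cover exactly {C, D, E, H, I, J} — 6 values for 6 variables — and J appears only in Hank's list, so Hank = J.
The 2 variables Liam and Nate are confined to {E, H}, which locks those values in; drop them from Kira, Priya, Mona.
So Mona = I.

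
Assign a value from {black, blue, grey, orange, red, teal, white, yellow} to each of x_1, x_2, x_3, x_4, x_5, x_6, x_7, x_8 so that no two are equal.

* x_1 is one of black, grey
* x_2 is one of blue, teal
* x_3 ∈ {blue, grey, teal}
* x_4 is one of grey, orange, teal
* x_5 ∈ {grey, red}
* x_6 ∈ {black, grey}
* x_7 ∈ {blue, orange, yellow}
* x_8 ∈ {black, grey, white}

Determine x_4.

orange

The 8 variables together cover exactly {black, blue, grey, orange, red, teal, white, yellow} — 8 values for 8 variables — and red appears only in x_5's list, so x_5 = red.
Among the 7 still-open variables, white fits only x_8 (and all 7 values in {black, blue, grey, orange, teal, white, yellow} must be used), so x_8 = white.
The 6 still-open variables draw from only 6 values {black, blue, grey, orange, teal, yellow}, so each is used; only x_7 can be yellow, hence x_7 = yellow.
Among the 5 still-open variables, orange fits only x_4 (and all 5 values in {black, blue, grey, orange, teal} must be used), so x_4 = orange.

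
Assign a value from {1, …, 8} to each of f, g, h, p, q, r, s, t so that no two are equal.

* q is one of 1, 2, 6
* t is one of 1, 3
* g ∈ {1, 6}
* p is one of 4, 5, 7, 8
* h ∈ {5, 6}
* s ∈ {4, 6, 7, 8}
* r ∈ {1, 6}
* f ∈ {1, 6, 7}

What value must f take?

7

The 8 variables together cover exactly {1, 2, 3, 4, 5, 6, 7, 8} — 8 values for 8 variables — and 2 appears only in q's list, so q = 2.
The 7 still-open variables draw from only 7 values {1, 3, 4, 5, 6, 7, 8}, so each is used; only t can be 3, hence t = 3.
The 2 variables g and r are confined to {1, 6}, which locks those values in; drop them from f, h, s.
So f = 7.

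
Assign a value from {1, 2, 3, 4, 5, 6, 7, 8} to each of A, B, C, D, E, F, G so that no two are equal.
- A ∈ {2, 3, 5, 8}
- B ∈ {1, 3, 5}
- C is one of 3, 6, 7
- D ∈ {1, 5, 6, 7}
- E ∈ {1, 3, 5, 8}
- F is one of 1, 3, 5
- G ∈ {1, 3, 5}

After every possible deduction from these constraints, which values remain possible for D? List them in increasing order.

6, 7

The 7 variables draw from only 7 values {1, 2, 3, 5, 6, 7, 8}, so each is used; only A can be 2, hence A = 2.
Among the 6 still-open variables, 8 fits only E (and all 6 values in {1, 3, 5, 6, 7, 8} must be used), so E = 8.
B, F, G share exactly the 3 values {1, 3, 5}; by pigeonhole those values go to them, so strike 1, 3, 5 from C, D.
No further eliminations apply; D can still be any of 6, 7.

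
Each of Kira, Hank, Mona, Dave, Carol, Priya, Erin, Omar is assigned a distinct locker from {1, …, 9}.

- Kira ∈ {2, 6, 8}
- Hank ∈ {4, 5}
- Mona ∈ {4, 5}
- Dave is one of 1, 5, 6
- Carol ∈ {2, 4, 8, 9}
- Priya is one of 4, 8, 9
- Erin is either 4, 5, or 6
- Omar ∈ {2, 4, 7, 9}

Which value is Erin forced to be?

The 8 variables together cover exactly {1, 2, 4, 5, 6, 7, 8, 9} — 8 values for 8 variables — and 1 appears only in Dave's list, so Dave = 1.
Among the 7 still-open variables, 7 fits only Omar (and all 7 values in {2, 4, 5, 6, 7, 8, 9} must be used), so Omar = 7.
The 2 variables Hank and Mona are confined to {4, 5}, which locks those values in; drop them from Carol, Priya, Erin.
So Erin = 6.

6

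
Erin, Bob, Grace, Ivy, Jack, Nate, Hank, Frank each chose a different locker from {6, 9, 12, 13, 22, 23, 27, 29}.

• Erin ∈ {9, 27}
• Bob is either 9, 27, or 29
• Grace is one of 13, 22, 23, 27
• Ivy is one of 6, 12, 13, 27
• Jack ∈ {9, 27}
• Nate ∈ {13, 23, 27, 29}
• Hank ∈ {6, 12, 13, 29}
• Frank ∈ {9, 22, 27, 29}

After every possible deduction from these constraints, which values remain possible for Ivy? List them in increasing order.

6, 12

Erin and Jack share exactly the 2 values {9, 27}; by pigeonhole those values go to them, so strike 9, 27 from Bob, Grace, Ivy, Nate, Frank.
Bob's domain is down to {29}, so Bob = 29. So Nate, Hank, Frank can't be 29.
Frank's domain is down to {22}, so Frank = 22. So Grace can't be 22.
Grace and Nate share exactly the 2 values {13, 23}; by pigeonhole those values go to them, so strike 13, 23 from Ivy, Hank.
No further eliminations apply; Ivy can still be any of 6, 12.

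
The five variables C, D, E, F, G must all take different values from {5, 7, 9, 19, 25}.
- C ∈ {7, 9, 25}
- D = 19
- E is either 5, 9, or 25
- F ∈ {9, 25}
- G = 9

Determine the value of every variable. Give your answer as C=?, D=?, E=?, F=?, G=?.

C=7, D=19, E=5, F=25, G=9

D's domain is down to {19}, so D = 19.
G's domain is down to {9}, so G = 9. So C, E, F can't be 9.
F has just one choice, so F = 25. Strike 25 from C, E.
C's domain is down to {7}, so C = 7.
That leaves E = 5.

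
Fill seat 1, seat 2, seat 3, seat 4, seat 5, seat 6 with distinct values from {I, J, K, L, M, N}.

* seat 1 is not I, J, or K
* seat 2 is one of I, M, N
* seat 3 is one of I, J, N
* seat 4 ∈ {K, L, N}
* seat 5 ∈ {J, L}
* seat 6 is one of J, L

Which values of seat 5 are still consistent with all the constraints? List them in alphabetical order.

J, L

Among the 6 variables, K fits only seat 4 (and all 6 values in {I, J, K, L, M, N} must be used), so seat 4 = K.
The 2 variables seat 5 and seat 6 are confined to {J, L}, which locks those values in; drop them from seat 1, seat 3.
No further eliminations apply; seat 5 can still be any of J, L.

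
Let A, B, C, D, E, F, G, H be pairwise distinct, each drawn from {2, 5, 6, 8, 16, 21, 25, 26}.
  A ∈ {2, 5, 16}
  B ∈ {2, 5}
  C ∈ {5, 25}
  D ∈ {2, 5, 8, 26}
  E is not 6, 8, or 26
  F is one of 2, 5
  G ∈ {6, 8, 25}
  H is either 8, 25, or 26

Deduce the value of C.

25

The 8 variables draw from only 8 values {2, 5, 6, 8, 16, 21, 25, 26}, so each is used; only G can be 6, hence G = 6.
The 7 still-open variables together cover exactly {2, 5, 8, 16, 21, 25, 26} — 7 values for 7 variables — and 21 appears only in E's list, so E = 21.
The 6 still-open variables together cover exactly {2, 5, 8, 16, 25, 26} — 6 values for 6 variables — and 16 appears only in A's list, so A = 16.
The 2 variables B and F are confined to {2, 5}, which locks those values in; drop them from C, D.
So C = 25.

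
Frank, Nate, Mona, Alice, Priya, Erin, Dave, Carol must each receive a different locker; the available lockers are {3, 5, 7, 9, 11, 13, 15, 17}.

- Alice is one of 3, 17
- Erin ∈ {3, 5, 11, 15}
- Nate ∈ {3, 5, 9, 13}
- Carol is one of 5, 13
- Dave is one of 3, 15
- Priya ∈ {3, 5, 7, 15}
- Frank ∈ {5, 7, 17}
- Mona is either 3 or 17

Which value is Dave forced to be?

The 8 variables draw from only 8 values {3, 5, 7, 9, 11, 13, 15, 17}, so each is used; only Nate can be 9, hence Nate = 9.
Among the 7 still-open variables, 11 fits only Erin (and all 7 values in {3, 5, 7, 11, 13, 15, 17} must be used), so Erin = 11.
Among the 6 still-open variables, 13 fits only Carol (and all 6 values in {3, 5, 7, 13, 15, 17} must be used), so Carol = 13.
The 2 variables Mona and Alice are confined to {3, 17}, which locks those values in; drop them from Frank, Priya, Dave.
So Dave = 15.

15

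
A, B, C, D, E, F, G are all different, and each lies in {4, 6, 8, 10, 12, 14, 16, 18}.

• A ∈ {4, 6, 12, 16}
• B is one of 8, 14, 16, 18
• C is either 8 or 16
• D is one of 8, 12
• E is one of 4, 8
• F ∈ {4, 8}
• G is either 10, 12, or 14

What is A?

The 2 variables E and F are confined to {4, 8}, which locks those values in; drop them from A, B, C, D.
That leaves C = 16. Remove 16 from A, B.
D's domain is down to {12}, so D = 12. So A, G can't be 12.
So A = 6.

6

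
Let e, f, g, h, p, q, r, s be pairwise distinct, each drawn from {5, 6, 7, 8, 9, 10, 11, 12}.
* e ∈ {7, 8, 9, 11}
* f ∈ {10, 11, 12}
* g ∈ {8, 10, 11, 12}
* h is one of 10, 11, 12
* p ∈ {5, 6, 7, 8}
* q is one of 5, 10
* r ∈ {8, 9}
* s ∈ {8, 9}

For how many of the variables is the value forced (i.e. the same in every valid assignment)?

Among the 8 variables, 6 fits only p (and all 8 values in {5, 6, 7, 8, 9, 10, 11, 12} must be used), so p = 6.
The 7 still-open variables together cover exactly {5, 7, 8, 9, 10, 11, 12} — 7 values for 7 variables — and 5 appears only in q's list, so q = 5.
Among the 6 still-open variables, 7 fits only e (and all 6 values in {7, 8, 9, 10, 11, 12} must be used), so e = 7.
r and s between them cover only {8, 9} — a naked pair. Remove those values from g.
Determined: e=7, p=6, q=5. The other variables each still have more than one consistent value. That makes 3.

3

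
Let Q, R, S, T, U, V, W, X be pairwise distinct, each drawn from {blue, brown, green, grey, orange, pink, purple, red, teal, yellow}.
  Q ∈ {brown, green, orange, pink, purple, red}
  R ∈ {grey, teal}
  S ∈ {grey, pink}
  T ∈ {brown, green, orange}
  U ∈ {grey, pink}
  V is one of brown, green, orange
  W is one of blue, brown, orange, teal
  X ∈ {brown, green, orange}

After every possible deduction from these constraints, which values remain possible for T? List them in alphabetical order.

brown, green, orange

S and U share exactly the 2 values {grey, pink}; by pigeonhole those values go to them, so strike grey, pink from Q, R.
R must be teal (only option left). Remove teal from W.
The 3 variables T, V, X are confined to {brown, green, orange}, which locks those values in; drop them from Q, W.
W's domain is down to {blue}, so W = blue.
No further eliminations apply; T can still be any of brown, green, orange.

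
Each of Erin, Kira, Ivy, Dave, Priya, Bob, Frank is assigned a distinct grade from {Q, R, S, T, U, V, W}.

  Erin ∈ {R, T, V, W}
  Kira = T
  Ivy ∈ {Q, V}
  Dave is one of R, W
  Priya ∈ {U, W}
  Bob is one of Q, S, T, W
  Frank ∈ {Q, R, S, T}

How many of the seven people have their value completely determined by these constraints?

2

Kira's domain is down to {T}, so Kira = T. Eliminate T elsewhere: Erin, Bob, Frank.
The 6 still-open variables draw from only 6 values {Q, R, S, U, V, W}, so each is used; only Priya can be U, hence Priya = U.
Determined: Kira=T, Priya=U. The other people each still have more than one consistent value. That makes 2.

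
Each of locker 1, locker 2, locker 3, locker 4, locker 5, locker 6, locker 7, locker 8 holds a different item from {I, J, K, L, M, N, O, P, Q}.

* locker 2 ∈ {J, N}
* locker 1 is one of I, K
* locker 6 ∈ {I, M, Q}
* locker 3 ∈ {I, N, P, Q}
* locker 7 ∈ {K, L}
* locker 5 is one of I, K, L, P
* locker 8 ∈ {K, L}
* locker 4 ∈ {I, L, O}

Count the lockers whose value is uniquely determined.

The 2 variables locker 7 and locker 8 are confined to {K, L}, which locks those values in; drop them from locker 1, locker 4, locker 5.
That leaves locker 1 = I. Strike I from locker 3, locker 4, locker 5, locker 6.
locker 4's domain is down to {O}, so locker 4 = O.
locker 5 has just one choice, so locker 5 = P. Eliminate P elsewhere: locker 3.
Determined: locker 1=I, locker 4=O, locker 5=P. The other lockers each still have more than one consistent value. That makes 3.

3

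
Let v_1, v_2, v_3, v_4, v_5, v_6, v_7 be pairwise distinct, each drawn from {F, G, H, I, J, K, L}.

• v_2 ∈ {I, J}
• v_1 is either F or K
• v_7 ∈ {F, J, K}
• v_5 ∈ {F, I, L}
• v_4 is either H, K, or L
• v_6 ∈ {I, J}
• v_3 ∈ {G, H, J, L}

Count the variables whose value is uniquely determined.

3

The 7 variables together cover exactly {F, G, H, I, J, K, L} — 7 values for 7 variables — and G appears only in v_3's list, so v_3 = G.
The 6 still-open variables draw from only 6 values {F, H, I, J, K, L}, so each is used; only v_4 can be H, hence v_4 = H.
The 5 still-open variables draw from only 5 values {F, I, J, K, L}, so each is used; only v_5 can be L, hence v_5 = L.
v_2 and v_6 share exactly the 2 values {I, J}; by pigeonhole those values go to them, so strike I, J from v_7.
Determined: v_3=G, v_4=H, v_5=L. The other variables each still have more than one consistent value. That makes 3.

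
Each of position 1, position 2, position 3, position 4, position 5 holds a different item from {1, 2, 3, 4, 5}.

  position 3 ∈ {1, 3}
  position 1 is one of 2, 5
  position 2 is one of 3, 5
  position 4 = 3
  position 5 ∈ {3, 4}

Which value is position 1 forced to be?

2

position 4's domain is down to {3}, so position 4 = 3. Remove 3 from position 2, position 3, position 5.
That leaves position 5 = 4.
position 2 must be 5 (only option left). Strike 5 from position 1.
So position 1 = 2.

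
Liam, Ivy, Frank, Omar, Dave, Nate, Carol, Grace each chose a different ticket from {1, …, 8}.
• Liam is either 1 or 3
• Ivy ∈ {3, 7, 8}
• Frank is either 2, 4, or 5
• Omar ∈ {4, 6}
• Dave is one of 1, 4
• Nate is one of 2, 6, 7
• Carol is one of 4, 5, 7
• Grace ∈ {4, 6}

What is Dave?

Among the 8 variables, 8 fits only Ivy (and all 8 values in {1, 2, 3, 4, 5, 6, 7, 8} must be used), so Ivy = 8.
The 7 still-open variables draw from only 7 values {1, 2, 3, 4, 5, 6, 7}, so each is used; only Liam can be 3, hence Liam = 3.
The 6 still-open variables draw from only 6 values {1, 2, 4, 5, 6, 7}, so each is used; only Dave can be 1, hence Dave = 1.

1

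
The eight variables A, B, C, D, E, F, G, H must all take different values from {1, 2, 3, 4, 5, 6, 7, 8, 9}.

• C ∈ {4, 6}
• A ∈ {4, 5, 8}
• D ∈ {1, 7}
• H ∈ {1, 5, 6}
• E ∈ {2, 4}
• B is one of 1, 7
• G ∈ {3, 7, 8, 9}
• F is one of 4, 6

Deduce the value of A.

The 2 variables B and D are confined to {1, 7}, which locks those values in; drop them from G, H.
The 2 variables C and F are confined to {4, 6}, which locks those values in; drop them from A, E, H.
E's domain is down to {2}, so E = 2.
That leaves H = 5. Strike 5 from A.
So A = 8.

8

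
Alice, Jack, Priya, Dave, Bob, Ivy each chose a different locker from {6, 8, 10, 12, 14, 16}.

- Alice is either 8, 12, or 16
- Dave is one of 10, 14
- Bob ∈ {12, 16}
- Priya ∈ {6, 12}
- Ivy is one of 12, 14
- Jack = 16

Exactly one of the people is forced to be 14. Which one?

Ivy

Jack's domain is down to {16}, so Jack = 16. Strike 16 from Alice, Bob.
Bob's domain is down to {12}, so Bob = 12. Strike 12 from Alice, Priya, Ivy.
So 14 goes to Ivy.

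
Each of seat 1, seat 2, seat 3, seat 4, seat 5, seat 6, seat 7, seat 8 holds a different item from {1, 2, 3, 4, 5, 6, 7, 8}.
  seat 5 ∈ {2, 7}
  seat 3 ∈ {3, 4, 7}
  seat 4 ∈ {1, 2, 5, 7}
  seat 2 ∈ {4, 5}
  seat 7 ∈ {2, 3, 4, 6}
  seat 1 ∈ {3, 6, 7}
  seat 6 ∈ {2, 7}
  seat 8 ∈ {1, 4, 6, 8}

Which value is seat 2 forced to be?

The 8 variables draw from only 8 values {1, 2, 3, 4, 5, 6, 7, 8}, so each is used; only seat 8 can be 8, hence seat 8 = 8.
The 7 still-open variables draw from only 7 values {1, 2, 3, 4, 5, 6, 7}, so each is used; only seat 4 can be 1, hence seat 4 = 1.
The 6 still-open variables draw from only 6 values {2, 3, 4, 5, 6, 7}, so each is used; only seat 2 can be 5, hence seat 2 = 5.

5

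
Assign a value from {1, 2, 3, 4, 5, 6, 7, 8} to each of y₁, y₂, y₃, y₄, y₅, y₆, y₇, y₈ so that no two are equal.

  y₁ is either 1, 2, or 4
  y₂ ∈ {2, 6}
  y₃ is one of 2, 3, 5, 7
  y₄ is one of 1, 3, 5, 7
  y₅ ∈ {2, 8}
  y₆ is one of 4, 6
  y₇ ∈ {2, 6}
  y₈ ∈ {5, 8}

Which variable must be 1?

The 2 variables y₂ and y₇ are confined to {2, 6}, which locks those values in; drop them from y₁, y₃, y₅, y₆.
y₅'s domain is down to {8}, so y₅ = 8. Remove 8 from y₈.
y₆'s domain is down to {4}, so y₆ = 4. Eliminate 4 elsewhere: y₁.
So 1 goes to y₁.

y₁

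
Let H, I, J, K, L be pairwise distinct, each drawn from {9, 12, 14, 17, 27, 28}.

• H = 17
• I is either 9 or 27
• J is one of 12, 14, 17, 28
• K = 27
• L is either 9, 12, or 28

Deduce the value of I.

9

H's domain is down to {17}, so H = 17. Strike 17 from J.
K's domain is down to {27}, so K = 27. Strike 27 from I.
So I = 9.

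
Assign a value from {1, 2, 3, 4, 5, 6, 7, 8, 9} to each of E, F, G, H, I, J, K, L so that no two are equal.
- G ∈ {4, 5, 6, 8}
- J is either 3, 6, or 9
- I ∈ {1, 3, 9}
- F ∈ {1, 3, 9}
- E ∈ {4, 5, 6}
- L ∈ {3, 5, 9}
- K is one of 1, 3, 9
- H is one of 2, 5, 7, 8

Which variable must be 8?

F, I, K between them cover only {1, 3, 9} — a naked triple. Remove those values from J, L.
J has just one choice, so J = 6. Strike 6 from E, G.
L has just one choice, so L = 5. Remove 5 from E, G, H.
E's domain is down to {4}, so E = 4. Remove 4 from G.
So 8 goes to G.

G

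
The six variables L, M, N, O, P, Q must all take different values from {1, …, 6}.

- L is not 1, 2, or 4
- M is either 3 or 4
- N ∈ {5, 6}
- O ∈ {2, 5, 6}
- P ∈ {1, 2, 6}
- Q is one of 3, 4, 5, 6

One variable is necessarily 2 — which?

Among the 6 variables, 1 fits only P (and all 6 values in {1, 2, 3, 4, 5, 6} must be used), so P = 1.
The 5 still-open variables draw from only 5 values {2, 3, 4, 5, 6}, so each is used; only O can be 2, hence O = 2.

O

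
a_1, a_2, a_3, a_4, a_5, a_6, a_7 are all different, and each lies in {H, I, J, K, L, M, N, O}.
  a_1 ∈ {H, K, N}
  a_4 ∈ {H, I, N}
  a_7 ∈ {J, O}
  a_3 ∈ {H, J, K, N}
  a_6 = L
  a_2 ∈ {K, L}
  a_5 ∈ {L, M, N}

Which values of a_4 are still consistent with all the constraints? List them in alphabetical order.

H, I, N

a_6's domain is down to {L}, so a_6 = L. Remove L from a_2, a_5.
That leaves a_2 = K. Remove K from a_1, a_3.
No further eliminations apply; a_4 can still be any of H, I, N.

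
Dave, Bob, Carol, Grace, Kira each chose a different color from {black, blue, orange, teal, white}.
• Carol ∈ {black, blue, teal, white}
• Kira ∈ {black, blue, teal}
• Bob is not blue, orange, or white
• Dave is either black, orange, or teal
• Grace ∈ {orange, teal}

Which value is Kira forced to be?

blue

Among the 5 variables, white fits only Carol (and all 5 values in {black, blue, orange, teal, white} must be used), so Carol = white.
The 4 still-open variables together cover exactly {black, blue, orange, teal} — 4 values for 4 variables — and blue appears only in Kira's list, so Kira = blue.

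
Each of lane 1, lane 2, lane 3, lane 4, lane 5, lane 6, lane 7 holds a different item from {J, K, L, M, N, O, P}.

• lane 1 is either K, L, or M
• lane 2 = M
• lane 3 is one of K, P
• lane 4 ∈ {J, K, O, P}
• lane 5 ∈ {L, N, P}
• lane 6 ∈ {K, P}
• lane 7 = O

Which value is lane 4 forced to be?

lane 2's domain is down to {M}, so lane 2 = M. Eliminate M elsewhere: lane 1.
lane 7 has just one choice, so lane 7 = O. Strike O from lane 4.
The 5 still-open variables together cover exactly {J, K, L, N, P} — 5 values for 5 variables — and J appears only in lane 4's list, so lane 4 = J.

J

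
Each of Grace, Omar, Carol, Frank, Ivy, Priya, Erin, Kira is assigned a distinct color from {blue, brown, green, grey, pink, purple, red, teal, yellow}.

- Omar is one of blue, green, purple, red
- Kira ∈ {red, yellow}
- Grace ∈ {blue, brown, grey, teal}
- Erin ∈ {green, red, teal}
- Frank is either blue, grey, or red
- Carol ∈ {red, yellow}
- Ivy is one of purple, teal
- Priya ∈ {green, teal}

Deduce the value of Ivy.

purple

Among the 8 variables, brown fits only Grace (and all 8 values in {blue, brown, green, grey, purple, red, teal, yellow} must be used), so Grace = brown.
The 7 still-open variables draw from only 7 values {blue, green, grey, purple, red, teal, yellow}, so each is used; only Frank can be grey, hence Frank = grey.
The 6 still-open variables draw from only 6 values {blue, green, purple, red, teal, yellow}, so each is used; only Omar can be blue, hence Omar = blue.
Among the 5 still-open variables, purple fits only Ivy (and all 5 values in {green, purple, red, teal, yellow} must be used), so Ivy = purple.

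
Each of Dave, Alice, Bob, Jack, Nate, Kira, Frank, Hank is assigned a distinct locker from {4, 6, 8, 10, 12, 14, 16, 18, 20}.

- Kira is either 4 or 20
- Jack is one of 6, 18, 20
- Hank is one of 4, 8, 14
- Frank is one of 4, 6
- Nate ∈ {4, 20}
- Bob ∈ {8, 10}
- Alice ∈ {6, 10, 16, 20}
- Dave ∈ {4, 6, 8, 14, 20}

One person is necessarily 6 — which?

Frank

The 8 variables together cover exactly {4, 6, 8, 10, 14, 16, 18, 20} — 8 values for 8 variables — and 16 appears only in Alice's list, so Alice = 16.
The 7 still-open variables together cover exactly {4, 6, 8, 10, 14, 18, 20} — 7 values for 7 variables — and 10 appears only in Bob's list, so Bob = 10.
The 6 still-open variables together cover exactly {4, 6, 8, 14, 18, 20} — 6 values for 6 variables — and 18 appears only in Jack's list, so Jack = 18.
Nate and Kira share exactly the 2 values {4, 20}; by pigeonhole those values go to them, so strike 4, 20 from Dave, Frank, Hank.
So 6 goes to Frank.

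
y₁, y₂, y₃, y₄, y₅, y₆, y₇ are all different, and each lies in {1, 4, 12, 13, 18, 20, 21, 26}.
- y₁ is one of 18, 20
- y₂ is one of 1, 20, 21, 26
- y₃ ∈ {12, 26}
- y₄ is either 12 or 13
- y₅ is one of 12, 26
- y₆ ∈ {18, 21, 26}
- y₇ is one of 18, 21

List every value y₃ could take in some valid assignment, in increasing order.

12, 26

The 7 variables draw from only 7 values {1, 12, 13, 18, 20, 21, 26}, so each is used; only y₂ can be 1, hence y₂ = 1.
Among the 6 still-open variables, 13 fits only y₄ (and all 6 values in {12, 13, 18, 20, 21, 26} must be used), so y₄ = 13.
The 5 still-open variables draw from only 5 values {12, 18, 20, 21, 26}, so each is used; only y₁ can be 20, hence y₁ = 20.
y₃ and y₅ share exactly the 2 values {12, 26}; by pigeonhole those values go to them, so strike 12, 26 from y₆.
No further eliminations apply; y₃ can still be any of 12, 26.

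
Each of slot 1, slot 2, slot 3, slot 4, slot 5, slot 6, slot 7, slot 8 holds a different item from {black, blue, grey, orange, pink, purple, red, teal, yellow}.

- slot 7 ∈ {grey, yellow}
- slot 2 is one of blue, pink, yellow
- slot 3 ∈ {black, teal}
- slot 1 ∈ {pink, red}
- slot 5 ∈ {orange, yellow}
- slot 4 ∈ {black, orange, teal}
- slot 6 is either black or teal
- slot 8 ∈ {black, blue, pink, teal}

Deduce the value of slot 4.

The 8 variables together cover exactly {black, blue, grey, orange, pink, red, teal, yellow} — 8 values for 8 variables — and grey appears only in slot 7's list, so slot 7 = grey.
Among the 7 still-open variables, red fits only slot 1 (and all 7 values in {black, blue, orange, pink, red, teal, yellow} must be used), so slot 1 = red.
slot 3 and slot 6 share exactly the 2 values {black, teal}; by pigeonhole those values go to them, so strike black, teal from slot 4, slot 8.
So slot 4 = orange.

orange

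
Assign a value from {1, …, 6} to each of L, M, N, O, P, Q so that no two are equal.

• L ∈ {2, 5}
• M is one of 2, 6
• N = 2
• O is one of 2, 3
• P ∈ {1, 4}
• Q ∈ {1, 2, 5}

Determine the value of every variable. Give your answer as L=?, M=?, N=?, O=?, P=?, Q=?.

N has just one choice, so N = 2. Strike 2 from L, M, O, Q.
O has just one choice, so O = 3.
That leaves L = 5. Strike 5 from Q.
M has just one choice, so M = 6.
Q has just one choice, so Q = 1. Remove 1 from P.
P must be 4 (only option left).

L=5, M=6, N=2, O=3, P=4, Q=1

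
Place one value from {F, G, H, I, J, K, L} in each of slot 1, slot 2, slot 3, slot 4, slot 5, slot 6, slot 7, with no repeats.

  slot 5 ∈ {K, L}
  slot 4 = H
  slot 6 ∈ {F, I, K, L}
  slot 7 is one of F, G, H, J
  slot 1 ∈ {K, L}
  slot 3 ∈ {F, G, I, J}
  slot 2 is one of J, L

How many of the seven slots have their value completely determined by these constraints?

slot 4 must be H (only option left). Strike H from slot 7.
slot 1 and slot 5 share exactly the 2 values {K, L}; by pigeonhole those values go to them, so strike K, L from slot 2, slot 6.
That leaves slot 2 = J. Eliminate J elsewhere: slot 3, slot 7.
Determined: slot 2=J, slot 4=H. The other slots each still have more than one consistent value. That makes 2.

2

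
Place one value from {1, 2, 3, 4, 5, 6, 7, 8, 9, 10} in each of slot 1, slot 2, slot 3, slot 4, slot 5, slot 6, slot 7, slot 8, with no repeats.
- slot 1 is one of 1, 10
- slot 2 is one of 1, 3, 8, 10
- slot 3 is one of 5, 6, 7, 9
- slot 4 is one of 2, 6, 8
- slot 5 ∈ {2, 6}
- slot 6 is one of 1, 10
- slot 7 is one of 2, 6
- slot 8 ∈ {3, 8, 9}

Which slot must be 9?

slot 1 and slot 6 between them cover only {1, 10} — a naked pair. Remove those values from slot 2.
slot 5 and slot 7 between them cover only {2, 6} — a naked pair. Remove those values from slot 3, slot 4.
That leaves slot 4 = 8. So slot 2, slot 8 can't be 8.
slot 2 must be 3 (only option left). So slot 8 can't be 3.
So 9 goes to slot 8.

slot 8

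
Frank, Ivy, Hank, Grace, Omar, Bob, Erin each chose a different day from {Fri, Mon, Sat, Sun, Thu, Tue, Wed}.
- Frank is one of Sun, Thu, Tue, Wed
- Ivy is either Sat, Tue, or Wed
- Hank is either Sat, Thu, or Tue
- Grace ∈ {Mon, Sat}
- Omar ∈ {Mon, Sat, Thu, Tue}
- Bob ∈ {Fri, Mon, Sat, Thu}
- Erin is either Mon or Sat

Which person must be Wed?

Among the 7 variables, Fri fits only Bob (and all 7 values in {Fri, Mon, Sat, Sun, Thu, Tue, Wed} must be used), so Bob = Fri.
Among the 6 still-open variables, Sun fits only Frank (and all 6 values in {Mon, Sat, Sun, Thu, Tue, Wed} must be used), so Frank = Sun.
Among the 5 still-open variables, Wed fits only Ivy (and all 5 values in {Mon, Sat, Thu, Tue, Wed} must be used), so Ivy = Wed.

Ivy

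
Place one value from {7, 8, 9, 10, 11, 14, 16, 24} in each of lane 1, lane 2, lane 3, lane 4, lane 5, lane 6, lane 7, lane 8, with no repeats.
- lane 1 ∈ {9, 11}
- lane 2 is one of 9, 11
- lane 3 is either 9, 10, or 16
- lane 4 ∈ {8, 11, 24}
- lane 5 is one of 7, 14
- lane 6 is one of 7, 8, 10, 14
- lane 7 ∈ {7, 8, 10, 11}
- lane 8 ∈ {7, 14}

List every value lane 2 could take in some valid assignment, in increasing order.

The 8 variables draw from only 8 values {7, 8, 9, 10, 11, 14, 16, 24}, so each is used; only lane 3 can be 16, hence lane 3 = 16.
The 7 still-open variables together cover exactly {7, 8, 9, 10, 11, 14, 24} — 7 values for 7 variables — and 24 appears only in lane 4's list, so lane 4 = 24.
The 2 variables lane 1 and lane 2 are confined to {9, 11}, which locks those values in; drop them from lane 7.
The 2 variables lane 5 and lane 8 are confined to {7, 14}, which locks those values in; drop them from lane 6, lane 7.
No further eliminations apply; lane 2 can still be any of 9, 11.

9, 11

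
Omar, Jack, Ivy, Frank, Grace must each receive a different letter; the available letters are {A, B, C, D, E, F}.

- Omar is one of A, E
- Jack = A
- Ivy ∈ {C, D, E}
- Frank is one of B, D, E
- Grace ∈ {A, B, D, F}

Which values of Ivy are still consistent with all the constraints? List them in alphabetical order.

Jack has just one choice, so Jack = A. Remove A from Omar, Grace.
Omar's domain is down to {E}, so Omar = E. Eliminate E elsewhere: Ivy, Frank.
No further eliminations apply; Ivy can still be any of C, D.

C, D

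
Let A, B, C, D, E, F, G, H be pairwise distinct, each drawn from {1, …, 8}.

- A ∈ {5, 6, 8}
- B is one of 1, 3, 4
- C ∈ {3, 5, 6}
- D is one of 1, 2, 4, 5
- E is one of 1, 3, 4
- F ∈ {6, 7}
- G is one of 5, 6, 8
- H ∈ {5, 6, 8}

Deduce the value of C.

3

The 8 variables draw from only 8 values {1, 2, 3, 4, 5, 6, 7, 8}, so each is used; only D can be 2, hence D = 2.
The 7 still-open variables together cover exactly {1, 3, 4, 5, 6, 7, 8} — 7 values for 7 variables — and 7 appears only in F's list, so F = 7.
The 3 variables A, G, H are confined to {5, 6, 8}, which locks those values in; drop them from C.
So C = 3.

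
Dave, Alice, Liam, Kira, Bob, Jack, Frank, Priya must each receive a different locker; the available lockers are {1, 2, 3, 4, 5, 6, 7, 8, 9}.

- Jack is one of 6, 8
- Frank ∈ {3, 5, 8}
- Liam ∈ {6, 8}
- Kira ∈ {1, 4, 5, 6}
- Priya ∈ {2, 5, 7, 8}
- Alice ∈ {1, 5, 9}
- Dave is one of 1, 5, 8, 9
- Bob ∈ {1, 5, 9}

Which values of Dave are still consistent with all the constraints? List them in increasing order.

1, 5, 9

The 2 variables Liam and Jack are confined to {6, 8}, which locks those values in; drop them from Dave, Kira, Frank, Priya.
Dave, Alice, Bob share exactly the 3 values {1, 5, 9}; by pigeonhole those values go to them, so strike 1, 5, 9 from Kira, Frank, Priya.
Kira must be 4 (only option left).
That leaves Frank = 3.
No further eliminations apply; Dave can still be any of 1, 5, 9.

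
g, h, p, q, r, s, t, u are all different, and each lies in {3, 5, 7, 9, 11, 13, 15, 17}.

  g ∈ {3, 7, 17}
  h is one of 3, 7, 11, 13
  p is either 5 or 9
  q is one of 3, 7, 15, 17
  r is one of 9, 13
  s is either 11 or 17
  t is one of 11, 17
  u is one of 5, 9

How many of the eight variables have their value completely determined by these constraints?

The 8 variables draw from only 8 values {3, 5, 7, 9, 11, 13, 15, 17}, so each is used; only q can be 15, hence q = 15.
p and u share exactly the 2 values {5, 9}; by pigeonhole those values go to them, so strike 5, 9 from r.
r has just one choice, so r = 13. Eliminate 13 elsewhere: h.
s and t share exactly the 2 values {11, 17}; by pigeonhole those values go to them, so strike 11, 17 from g, h.
Determined: q=15, r=13. The other variables each still have more than one consistent value. That makes 2.

2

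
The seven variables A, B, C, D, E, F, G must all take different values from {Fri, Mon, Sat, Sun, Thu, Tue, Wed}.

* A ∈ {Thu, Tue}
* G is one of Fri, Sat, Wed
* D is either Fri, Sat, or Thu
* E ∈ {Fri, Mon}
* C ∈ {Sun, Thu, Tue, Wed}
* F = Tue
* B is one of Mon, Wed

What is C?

F must be Tue (only option left). Remove Tue from A, C.
A must be Thu (only option left). Remove Thu from C, D.
Among the 5 still-open variables, Sun fits only C (and all 5 values in {Fri, Mon, Sat, Sun, Wed} must be used), so C = Sun.

Sun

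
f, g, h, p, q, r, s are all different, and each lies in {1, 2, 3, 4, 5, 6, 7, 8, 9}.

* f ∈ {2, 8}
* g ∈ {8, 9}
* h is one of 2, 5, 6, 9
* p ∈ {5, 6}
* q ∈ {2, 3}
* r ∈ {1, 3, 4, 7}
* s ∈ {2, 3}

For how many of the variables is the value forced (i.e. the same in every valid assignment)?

2

The 2 variables q and s are confined to {2, 3}, which locks those values in; drop them from f, h, r.
f's domain is down to {8}, so f = 8. So g can't be 8.
That leaves g = 9. So h can't be 9.
Determined: f=8, g=9. The other variables each still have more than one consistent value. That makes 2.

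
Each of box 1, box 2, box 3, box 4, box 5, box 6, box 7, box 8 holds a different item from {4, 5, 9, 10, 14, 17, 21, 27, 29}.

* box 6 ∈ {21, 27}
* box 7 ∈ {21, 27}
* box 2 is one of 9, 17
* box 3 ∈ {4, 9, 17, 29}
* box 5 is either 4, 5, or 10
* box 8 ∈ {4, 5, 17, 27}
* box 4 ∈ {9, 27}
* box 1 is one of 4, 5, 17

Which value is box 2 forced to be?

Among the 8 variables, 10 fits only box 5 (and all 8 values in {4, 5, 9, 10, 17, 21, 27, 29} must be used), so box 5 = 10.
The 7 still-open variables draw from only 7 values {4, 5, 9, 17, 21, 27, 29}, so each is used; only box 3 can be 29, hence box 3 = 29.
box 6 and box 7 between them cover only {21, 27} — a naked pair. Remove those values from box 4, box 8.
box 4's domain is down to {9}, so box 4 = 9. So box 2 can't be 9.
So box 2 = 17.

17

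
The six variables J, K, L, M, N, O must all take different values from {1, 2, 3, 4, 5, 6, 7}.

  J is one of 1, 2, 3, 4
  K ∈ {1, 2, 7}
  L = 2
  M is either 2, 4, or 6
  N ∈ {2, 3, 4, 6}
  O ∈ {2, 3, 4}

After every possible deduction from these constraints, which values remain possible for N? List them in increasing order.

3, 4, 6

L has just one choice, so L = 2. Eliminate 2 elsewhere: J, K, M, N, O.
The 5 still-open variables together cover exactly {1, 3, 4, 6, 7} — 5 values for 5 variables — and 7 appears only in K's list, so K = 7.
The 4 still-open variables draw from only 4 values {1, 3, 4, 6}, so each is used; only J can be 1, hence J = 1.
No further eliminations apply; N can still be any of 3, 4, 6.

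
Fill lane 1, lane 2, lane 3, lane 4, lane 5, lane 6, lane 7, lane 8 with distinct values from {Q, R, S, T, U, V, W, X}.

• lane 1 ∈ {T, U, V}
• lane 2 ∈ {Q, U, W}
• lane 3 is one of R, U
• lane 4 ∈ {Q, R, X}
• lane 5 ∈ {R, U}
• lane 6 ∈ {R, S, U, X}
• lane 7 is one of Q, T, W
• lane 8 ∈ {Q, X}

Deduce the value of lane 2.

The 8 variables together cover exactly {Q, R, S, T, U, V, W, X} — 8 values for 8 variables — and S appears only in lane 6's list, so lane 6 = S.
The 7 still-open variables together cover exactly {Q, R, T, U, V, W, X} — 7 values for 7 variables — and V appears only in lane 1's list, so lane 1 = V.
Among the 6 still-open variables, T fits only lane 7 (and all 6 values in {Q, R, T, U, W, X} must be used), so lane 7 = T.
The 5 still-open variables together cover exactly {Q, R, U, W, X} — 5 values for 5 variables — and W appears only in lane 2's list, so lane 2 = W.

W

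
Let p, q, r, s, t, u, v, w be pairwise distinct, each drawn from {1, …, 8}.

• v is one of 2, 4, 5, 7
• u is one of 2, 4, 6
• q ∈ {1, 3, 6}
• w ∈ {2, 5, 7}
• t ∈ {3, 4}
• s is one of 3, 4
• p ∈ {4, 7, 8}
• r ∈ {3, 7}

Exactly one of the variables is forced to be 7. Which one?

r

Among the 8 variables, 1 fits only q (and all 8 values in {1, 2, 3, 4, 5, 6, 7, 8} must be used), so q = 1.
The 7 still-open variables draw from only 7 values {2, 3, 4, 5, 6, 7, 8}, so each is used; only u can be 6, hence u = 6.
The 6 still-open variables draw from only 6 values {2, 3, 4, 5, 7, 8}, so each is used; only p can be 8, hence p = 8.
s and t between them cover only {3, 4} — a naked pair. Remove those values from r, v.
So 7 goes to r.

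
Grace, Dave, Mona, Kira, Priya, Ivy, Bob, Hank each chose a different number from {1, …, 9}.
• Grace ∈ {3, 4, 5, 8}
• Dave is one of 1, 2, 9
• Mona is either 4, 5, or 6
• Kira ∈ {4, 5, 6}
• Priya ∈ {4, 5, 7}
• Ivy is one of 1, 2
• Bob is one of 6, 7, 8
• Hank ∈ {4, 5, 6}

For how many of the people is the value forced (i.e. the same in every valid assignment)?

3

Mona, Kira, Hank between them cover only {4, 5, 6} — a naked triple. Remove those values from Grace, Priya, Bob.
That leaves Priya = 7. Remove 7 from Bob.
Bob has just one choice, so Bob = 8. Eliminate 8 elsewhere: Grace.
Grace must be 3 (only option left).
Determined: Grace=3, Priya=7, Bob=8. The other people each still have more than one consistent value. That makes 3.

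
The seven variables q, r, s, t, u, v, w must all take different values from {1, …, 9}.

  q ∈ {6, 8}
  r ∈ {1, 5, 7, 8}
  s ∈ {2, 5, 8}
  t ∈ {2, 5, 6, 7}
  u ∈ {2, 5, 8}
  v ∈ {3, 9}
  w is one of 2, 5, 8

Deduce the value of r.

1

s, u, w between them cover only {2, 5, 8} — a naked triple. Remove those values from q, r, t.
q has just one choice, so q = 6. Remove 6 from t.
t must be 7 (only option left). Eliminate 7 elsewhere: r.
So r = 1.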